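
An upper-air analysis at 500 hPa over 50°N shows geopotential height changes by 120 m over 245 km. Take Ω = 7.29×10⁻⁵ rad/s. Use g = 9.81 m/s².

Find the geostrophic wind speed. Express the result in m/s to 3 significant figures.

43.0 m/s

Coriolis parameter at 50°N:
f = 2Ω sin φ = 2 × 7.29×10⁻⁵ × sin 50° = 1.12×10⁻⁴ s⁻¹
Height gradient: |∂Z/∂n| = 120 m / 245000 m = 4.90×10⁻⁴
On a pressure surface, geostrophic balance gives V_g = (g/f)|∂Z/∂n|:
V_g = 9.81 × 4.90×10⁻⁴ / 1.12×10⁻⁴ = 43.0 m/s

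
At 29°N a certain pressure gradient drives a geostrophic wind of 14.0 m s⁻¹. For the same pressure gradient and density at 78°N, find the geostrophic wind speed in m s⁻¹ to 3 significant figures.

6.94 m s⁻¹

With the same pressure gradient and density, V_g ∝ 1/f ∝ 1/sin φ.
V₂ = V₁ · sin φ₁ / sin φ₂ = 14.0 × sin 29° / sin 78°
V₂ = 14.0 × 0.4848/0.9781 = 6.94 m s⁻¹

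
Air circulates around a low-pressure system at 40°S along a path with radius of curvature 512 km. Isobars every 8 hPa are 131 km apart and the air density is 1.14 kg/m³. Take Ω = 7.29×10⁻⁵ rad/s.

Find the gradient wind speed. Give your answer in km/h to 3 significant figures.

121 km/h

Coriolis parameter at 40°S:
f = 2Ω sin φ = 2 × 7.29×10⁻⁵ × sin 40° = 9.37×10⁻⁵ s⁻¹
Pressure gradient: |∂P/∂n| = 800 Pa / 131000 m = 6.11×10⁻³ Pa/m
Geostrophic speed: V_g = |∂P/∂n|/(fρ) = 6.11×10⁻³/(9.37×10⁻⁵ × 1.14) = 57.2 m/s
Around a low, centrifugal force acts outward with Coriolis, so pressure-gradient force balances both:
(1/ρ)|∂P/∂n| = fV + V²/R  →  V² + fR·V − fR·V_g = 0
With fR = 9.37×10⁻⁵ × 512×10³ m = 48.0 m/s:
V = [−fR + √((fR)² + 4 fR V_g)]/2 = [−48.0 + √(48.0² + 4×48.0×57.2)]/2 = 33.6 m/s
Subgeostrophic (V < V_g = 57.2 m/s), as expected around a low.
Converting: 33.6 m/s × 3.6 = 121 km/h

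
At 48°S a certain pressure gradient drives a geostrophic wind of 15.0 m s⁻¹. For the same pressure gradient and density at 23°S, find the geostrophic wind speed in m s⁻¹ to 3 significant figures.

28.5 m s⁻¹

With the same pressure gradient and density, V_g ∝ 1/f ∝ 1/sin φ.
V₂ = V₁ · sin φ₁ / sin φ₂ = 15.0 × sin 48° / sin 23°
V₂ = 15.0 × 0.7431/0.3907 = 28.5 m s⁻¹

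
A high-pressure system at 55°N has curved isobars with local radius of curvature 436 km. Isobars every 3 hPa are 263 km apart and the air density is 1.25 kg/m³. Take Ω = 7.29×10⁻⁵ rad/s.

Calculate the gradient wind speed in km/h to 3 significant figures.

33.5 km/h

Coriolis parameter at 55°N:
f = 2Ω sin φ = 2 × 7.29×10⁻⁵ × sin 55° = 1.19×10⁻⁴ s⁻¹
Pressure gradient: |∂P/∂n| = 300 Pa / 263000 m = 1.14×10⁻³ Pa/m
Geostrophic speed: V_g = |∂P/∂n|/(fρ) = 1.14×10⁻³/(1.19×10⁻⁴ × 1.25) = 7.64 m/s
Around a high, pressure-gradient force acts outward with centrifugal, so Coriolis balances both:
fV = (1/ρ)|∂P/∂n| + V²/R  →  V² − fR·V + fR·V_g = 0
With fR = 1.19×10⁻⁴ × 436×10³ m = 52.1 m/s:
V = [fR − √((fR)² − 4 fR V_g)]/2 = [52.1 − √(52.1² − 4×52.1×7.64)]/2 = 9.3 m/s
Supergeostrophic (V > V_g = 7.64 m/s), as expected around a high.
Converting: 9.3 m/s × 3.6 = 33.5 km/h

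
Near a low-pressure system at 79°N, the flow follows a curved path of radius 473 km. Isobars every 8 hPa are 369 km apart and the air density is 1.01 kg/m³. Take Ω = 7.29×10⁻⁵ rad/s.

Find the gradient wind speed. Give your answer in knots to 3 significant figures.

Coriolis parameter at 79°N:
f = 2Ω sin φ = 2 × 7.29×10⁻⁵ × sin 79° = 1.43×10⁻⁴ s⁻¹
Pressure gradient: |∂P/∂n| = 800 Pa / 369000 m = 2.17×10⁻³ Pa/m
Geostrophic speed: V_g = |∂P/∂n|/(fρ) = 2.17×10⁻³/(1.43×10⁻⁴ × 1.01) = 15.0 m/s
Around a low, centrifugal force acts outward with Coriolis, so pressure-gradient force balances both:
(1/ρ)|∂P/∂n| = fV + V²/R  →  V² + fR·V − fR·V_g = 0
With fR = 1.43×10⁻⁴ × 473×10³ m = 67.7 m/s:
V = [−fR + √((fR)² + 4 fR V_g)]/2 = [−67.7 + √(67.7² + 4×67.7×15)]/2 = 12.6 m/s
Subgeostrophic (V < V_g = 15 m/s), as expected around a low.
Converting: 12.6 m/s × 1.944 = 24.6 knots

24.6 knots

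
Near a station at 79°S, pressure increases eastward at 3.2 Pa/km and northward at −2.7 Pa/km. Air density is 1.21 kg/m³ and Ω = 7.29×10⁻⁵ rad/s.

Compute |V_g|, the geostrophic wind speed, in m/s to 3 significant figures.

Coriolis parameter at 79°S:
f = 2Ω sin φ = 2 × 7.29×10⁻⁵ × sin 79° = 1.43×10⁻⁴ s⁻¹
In the Southern Hemisphere f is negative: f = −1.43×10⁻⁴ s⁻¹.
Component geostrophic relations (x east, y north):
u_g = −(1/(fρ)) ∂P/∂y,  v_g = (1/(fρ)) ∂P/∂x
u_g = −(−2.7×10⁻³)/(−1.43×10⁻⁴ × 1.21) = −15.6 m/s;  v_g = (3.2×10⁻³)/(−1.43×10⁻⁴ × 1.21) = −18.5 m/s
|V_g| = √(u_g² + v_g²) = 24.2 m/s

24.2 m/s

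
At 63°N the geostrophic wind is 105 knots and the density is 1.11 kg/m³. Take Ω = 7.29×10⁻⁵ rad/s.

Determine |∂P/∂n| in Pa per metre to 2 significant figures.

7.8×10⁻³ Pa/m

Coriolis parameter at 63°N:
f = 2Ω sin φ = 2 × 7.29×10⁻⁵ × sin 63° = 1.30×10⁻⁴ s⁻¹
Wind speed in SI: 105 knots = 54.0 m/s
Geostrophic balance rearranged: |∂P/∂n| = f ρ V_g
|∂P/∂n| = 1.30×10⁻⁴ × 1.11 × 54.0 = 7.79×10⁻³ Pa/m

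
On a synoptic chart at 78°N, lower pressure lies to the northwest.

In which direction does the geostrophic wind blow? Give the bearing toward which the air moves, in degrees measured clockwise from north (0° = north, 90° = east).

045°

The pressure-gradient force points toward the northwest (bearing 315°).
Geostrophic balance: in the Northern Hemisphere the Coriolis force deflects motion to the right, so the geostrophic wind blows 90° to the right of the pressure-gradient force (low pressure on the left).
Rotating 315° by 90° clockwise gives 045° — the wind blows toward the northeast.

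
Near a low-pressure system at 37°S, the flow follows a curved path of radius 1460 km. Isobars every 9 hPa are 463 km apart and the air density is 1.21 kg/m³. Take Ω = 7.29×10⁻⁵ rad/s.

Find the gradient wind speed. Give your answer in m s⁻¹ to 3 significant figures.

16.2 m s⁻¹

Coriolis parameter at 37°S:
f = 2Ω sin φ = 2 × 7.29×10⁻⁵ × sin 37° = 8.77×10⁻⁵ s⁻¹
Pressure gradient: |∂P/∂n| = 900 Pa / 463000 m = 1.94×10⁻³ Pa/m
Geostrophic speed: V_g = |∂P/∂n|/(fρ) = 1.94×10⁻³/(8.77×10⁻⁵ × 1.21) = 18.3 m/s
Around a low, centrifugal force acts outward with Coriolis, so pressure-gradient force balances both:
(1/ρ)|∂P/∂n| = fV + V²/R  →  V² + fR·V − fR·V_g = 0
With fR = 8.77×10⁻⁵ × 1460×10³ m = 128 m/s:
V = [−fR + √((fR)² + 4 fR V_g)]/2 = [−128 + √(128² + 4×128×18.3)]/2 = 16.2 m/s
Subgeostrophic (V < V_g = 18.3 m/s), as expected around a low.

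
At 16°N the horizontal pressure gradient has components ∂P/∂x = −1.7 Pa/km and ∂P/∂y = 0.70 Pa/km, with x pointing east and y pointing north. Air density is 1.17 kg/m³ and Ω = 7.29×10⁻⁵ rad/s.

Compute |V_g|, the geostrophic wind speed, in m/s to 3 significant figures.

Coriolis parameter at 16°N:
f = 2Ω sin φ = 2 × 7.29×10⁻⁵ × sin 16° = 4.02×10⁻⁵ s⁻¹
Component geostrophic relations (x east, y north):
u_g = −(1/(fρ)) ∂P/∂y,  v_g = (1/(fρ)) ∂P/∂x
u_g = −(0.70×10⁻³)/(4.02×10⁻⁵ × 1.17) = −14.9 m/s;  v_g = (−1.7×10⁻³)/(4.02×10⁻⁵ × 1.17) = −36.2 m/s
|V_g| = √(u_g² + v_g²) = 39.1 m/s

39.1 m/s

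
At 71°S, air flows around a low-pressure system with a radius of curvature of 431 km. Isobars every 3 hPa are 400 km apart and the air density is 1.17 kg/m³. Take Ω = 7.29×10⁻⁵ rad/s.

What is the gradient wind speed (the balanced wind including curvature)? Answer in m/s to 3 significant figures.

Coriolis parameter at 71°S:
f = 2Ω sin φ = 2 × 7.29×10⁻⁵ × sin 71° = 1.38×10⁻⁴ s⁻¹
Pressure gradient: |∂P/∂n| = 300 Pa / 400000 m = 7.50×10⁻⁴ Pa/m
Geostrophic speed: V_g = |∂P/∂n|/(fρ) = 7.50×10⁻⁴/(1.38×10⁻⁴ × 1.17) = 4.65 m/s
Around a low, centrifugal force acts outward with Coriolis, so pressure-gradient force balances both:
(1/ρ)|∂P/∂n| = fV + V²/R  →  V² + fR·V − fR·V_g = 0
With fR = 1.38×10⁻⁴ × 431×10³ m = 59.4 m/s:
V = [−fR + √((fR)² + 4 fR V_g)]/2 = [−59.4 + √(59.4² + 4×59.4×4.65)]/2 = 4.33 m/s
Subgeostrophic (V < V_g = 4.65 m/s), as expected around a low.

4.33 m/s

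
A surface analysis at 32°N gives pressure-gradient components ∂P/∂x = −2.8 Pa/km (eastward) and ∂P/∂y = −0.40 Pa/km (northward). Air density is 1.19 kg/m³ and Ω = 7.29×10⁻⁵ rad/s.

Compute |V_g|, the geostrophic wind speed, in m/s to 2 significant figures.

Coriolis parameter at 32°N:
f = 2Ω sin φ = 2 × 7.29×10⁻⁵ × sin 32° = 7.73×10⁻⁵ s⁻¹
Component geostrophic relations (x east, y north):
u_g = −(1/(fρ)) ∂P/∂y,  v_g = (1/(fρ)) ∂P/∂x
u_g = −(−0.40×10⁻³)/(7.73×10⁻⁵ × 1.19) = 4.35 m/s;  v_g = (−2.8×10⁻³)/(7.73×10⁻⁵ × 1.19) = −30.5 m/s
|V_g| = √(u_g² + v_g²) = 30.8 m/s

31 m/s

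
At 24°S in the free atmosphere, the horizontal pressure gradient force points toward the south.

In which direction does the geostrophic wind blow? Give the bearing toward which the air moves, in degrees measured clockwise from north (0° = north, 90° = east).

The pressure-gradient force points toward the south (bearing 180°).
Geostrophic balance: in the Southern Hemisphere the Coriolis force deflects motion to the left, so the geostrophic wind blows 90° to the left of the pressure-gradient force (low pressure on the right).
Rotating 180° by 90° counterclockwise gives 090° — the wind blows toward the east.

090°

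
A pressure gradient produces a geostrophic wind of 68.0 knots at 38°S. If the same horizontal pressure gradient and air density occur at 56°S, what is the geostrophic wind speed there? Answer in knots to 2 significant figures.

With the same pressure gradient and density, V_g ∝ 1/f ∝ 1/sin φ.
V₂ = V₁ · sin φ₁ / sin φ₂ = 68.0 × sin 38° / sin 56°
V₂ = 68.0 × 0.6157/0.8290 = 50 knots

50 knots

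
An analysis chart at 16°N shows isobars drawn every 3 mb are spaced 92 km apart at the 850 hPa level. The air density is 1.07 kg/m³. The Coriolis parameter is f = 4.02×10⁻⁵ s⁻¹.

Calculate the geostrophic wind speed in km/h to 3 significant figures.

Pressure gradient: |∂P/∂n| = 300 Pa / 92000 m = 3.26×10⁻³ Pa/m
Geostrophic balance (pressure-gradient force = Coriolis force):
V_g = (1/(fρ)) |∂P/∂n| = 3.26×10⁻³ / (4.02×10⁻⁵ × 1.07) = 75.8 m/s
Converting: 75.8 m/s × 3.6 = 273 km/h

273 km/h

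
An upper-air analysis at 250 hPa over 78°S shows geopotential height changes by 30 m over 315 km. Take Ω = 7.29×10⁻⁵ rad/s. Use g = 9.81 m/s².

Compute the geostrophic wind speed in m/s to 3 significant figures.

Coriolis parameter at 78°S:
f = 2Ω sin φ = 2 × 7.29×10⁻⁵ × sin 78° = 1.43×10⁻⁴ s⁻¹
Height gradient: |∂Z/∂n| = 30 m / 315000 m = 9.52×10⁻⁵
On a pressure surface, geostrophic balance gives V_g = (g/f)|∂Z/∂n|:
V_g = 9.81 × 9.52×10⁻⁵ / 1.43×10⁻⁴ = 6.55 m/s

6.55 m/s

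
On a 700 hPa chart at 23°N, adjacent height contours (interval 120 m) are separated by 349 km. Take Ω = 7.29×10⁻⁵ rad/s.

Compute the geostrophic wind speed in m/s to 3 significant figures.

Coriolis parameter at 23°N:
f = 2Ω sin φ = 2 × 7.29×10⁻⁵ × sin 23° = 5.70×10⁻⁵ s⁻¹
Height gradient: |∂Z/∂n| = 120 m / 349000 m = 3.44×10⁻⁴
On a pressure surface, geostrophic balance gives V_g = (g/f)|∂Z/∂n|:
V_g = 9.81 × 3.44×10⁻⁴ / 5.70×10⁻⁵ = 59.2 m/s

59.2 m/s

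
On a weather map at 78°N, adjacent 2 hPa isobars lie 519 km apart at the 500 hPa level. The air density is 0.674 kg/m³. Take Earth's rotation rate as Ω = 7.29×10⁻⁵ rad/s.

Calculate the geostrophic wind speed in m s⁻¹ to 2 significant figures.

Coriolis parameter at 78°N:
f = 2Ω sin φ = 2 × 7.29×10⁻⁵ × sin 78° = 1.43×10⁻⁴ s⁻¹
Pressure gradient: |∂P/∂n| = 200 Pa / 519000 m = 3.85×10⁻⁴ Pa/m
Geostrophic balance (pressure-gradient force = Coriolis force):
V_g = (1/(fρ)) |∂P/∂n| = 3.85×10⁻⁴ / (1.43×10⁻⁴ × 0.674) = 4.01 m/s

4.0 m s⁻¹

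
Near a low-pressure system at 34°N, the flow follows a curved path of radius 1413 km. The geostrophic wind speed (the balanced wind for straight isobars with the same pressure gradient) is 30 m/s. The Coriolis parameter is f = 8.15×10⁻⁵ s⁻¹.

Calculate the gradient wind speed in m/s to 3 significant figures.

24.7 m/s

Around a low, centrifugal force acts outward with Coriolis, so pressure-gradient force balances both:
(1/ρ)|∂P/∂n| = fV + V²/R  →  V² + fR·V − fR·V_g = 0
With fR = 8.15×10⁻⁵ × 1413×10³ m = 115 m/s:
V = [−fR + √((fR)² + 4 fR V_g)]/2 = [−115 + √(115² + 4×115×30)]/2 = 24.7 m/s
Subgeostrophic (V < V_g = 30 m/s), as expected around a low.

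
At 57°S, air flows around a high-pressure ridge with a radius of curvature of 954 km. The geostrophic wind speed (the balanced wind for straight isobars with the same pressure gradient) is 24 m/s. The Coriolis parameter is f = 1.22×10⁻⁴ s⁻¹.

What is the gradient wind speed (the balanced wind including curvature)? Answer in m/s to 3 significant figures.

33.8 m/s

Around a high, pressure-gradient force acts outward with centrifugal, so Coriolis balances both:
fV = (1/ρ)|∂P/∂n| + V²/R  →  V² − fR·V + fR·V_g = 0
With fR = 1.22×10⁻⁴ × 954×10³ m = 116 m/s:
V = [fR − √((fR)² − 4 fR V_g)]/2 = [116 − √(116² − 4×116×24)]/2 = 33.8 m/s
Supergeostrophic (V > V_g = 24 m/s), as expected around a high.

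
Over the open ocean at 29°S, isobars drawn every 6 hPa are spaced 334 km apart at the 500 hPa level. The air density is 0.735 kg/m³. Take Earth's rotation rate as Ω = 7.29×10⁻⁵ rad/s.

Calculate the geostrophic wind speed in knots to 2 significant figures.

67 knots

Coriolis parameter at 29°S:
f = 2Ω sin φ = 2 × 7.29×10⁻⁵ × sin 29° = 7.07×10⁻⁵ s⁻¹
Pressure gradient: |∂P/∂n| = 600 Pa / 334000 m = 1.80×10⁻³ Pa/m
Geostrophic balance (pressure-gradient force = Coriolis force):
V_g = (1/(fρ)) |∂P/∂n| = 1.80×10⁻³ / (7.07×10⁻⁵ × 0.735) = 34.6 m/s
Converting: 34.6 m/s × 1.944 = 67 knots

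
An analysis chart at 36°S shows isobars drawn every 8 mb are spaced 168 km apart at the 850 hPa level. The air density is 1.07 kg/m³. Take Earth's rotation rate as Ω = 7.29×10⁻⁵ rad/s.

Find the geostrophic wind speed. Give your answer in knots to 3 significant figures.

101 knots

Coriolis parameter at 36°S:
f = 2Ω sin φ = 2 × 7.29×10⁻⁵ × sin 36° = 8.57×10⁻⁵ s⁻¹
Pressure gradient: |∂P/∂n| = 800 Pa / 168000 m = 4.76×10⁻³ Pa/m
Geostrophic balance (pressure-gradient force = Coriolis force):
V_g = (1/(fρ)) |∂P/∂n| = 4.76×10⁻³ / (8.57×10⁻⁵ × 1.07) = 51.9 m/s
Converting: 51.9 m/s × 1.944 = 101 knots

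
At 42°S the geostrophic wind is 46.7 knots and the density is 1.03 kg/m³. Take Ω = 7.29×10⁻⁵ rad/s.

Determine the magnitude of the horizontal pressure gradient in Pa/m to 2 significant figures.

2.4×10⁻³ Pa/m

Coriolis parameter at 42°S:
f = 2Ω sin φ = 2 × 7.29×10⁻⁵ × sin 42° = 9.76×10⁻⁵ s⁻¹
Wind speed in SI: 46.7 knots = 24.0 m/s
Geostrophic balance rearranged: |∂P/∂n| = f ρ V_g
|∂P/∂n| = 9.76×10⁻⁵ × 1.03 × 24.0 = 2.41×10⁻³ Pa/m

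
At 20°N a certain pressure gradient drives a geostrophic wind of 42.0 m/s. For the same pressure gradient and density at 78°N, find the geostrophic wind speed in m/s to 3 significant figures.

With the same pressure gradient and density, V_g ∝ 1/f ∝ 1/sin φ.
V₂ = V₁ · sin φ₁ / sin φ₂ = 42.0 × sin 20° / sin 78°
V₂ = 42.0 × 0.3420/0.9781 = 14.7 m/s

14.7 m/s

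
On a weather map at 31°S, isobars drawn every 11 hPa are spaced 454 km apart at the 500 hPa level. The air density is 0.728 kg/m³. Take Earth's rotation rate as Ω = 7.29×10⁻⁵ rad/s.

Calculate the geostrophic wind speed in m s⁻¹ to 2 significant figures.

Coriolis parameter at 31°S:
f = 2Ω sin φ = 2 × 7.29×10⁻⁵ × sin 31° = 7.51×10⁻⁵ s⁻¹
Pressure gradient: |∂P/∂n| = 1100 Pa / 454000 m = 2.42×10⁻³ Pa/m
Geostrophic balance (pressure-gradient force = Coriolis force):
V_g = (1/(fρ)) |∂P/∂n| = 2.42×10⁻³ / (7.51×10⁻⁵ × 0.728) = 44.3 m/s

44 m s⁻¹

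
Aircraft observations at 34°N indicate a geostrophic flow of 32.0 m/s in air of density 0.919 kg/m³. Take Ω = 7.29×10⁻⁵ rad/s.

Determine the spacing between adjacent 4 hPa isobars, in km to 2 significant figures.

Coriolis parameter at 34°N:
f = 2Ω sin φ = 2 × 7.29×10⁻⁵ × sin 34° = 8.15×10⁻⁵ s⁻¹
Geostrophic balance rearranged: |∂P/∂n| = f ρ V_g
|∂P/∂n| = 8.15×10⁻⁵ × 0.919 × 32.0 = 2.40×10⁻³ Pa/m
Isobar spacing: Δn = ΔP/|∂P/∂n| = 400 Pa / 2.40×10⁻³ Pa/m = 166830 m ≈ 170 km

170 km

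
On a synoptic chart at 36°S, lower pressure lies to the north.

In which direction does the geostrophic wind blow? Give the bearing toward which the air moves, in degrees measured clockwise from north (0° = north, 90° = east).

The pressure-gradient force points toward the north (bearing 000°).
Geostrophic balance: in the Southern Hemisphere the Coriolis force deflects motion to the left, so the geostrophic wind blows 90° to the left of the pressure-gradient force (low pressure on the right).
Rotating 000° by 90° counterclockwise gives 270° — the wind blows toward the west.

270°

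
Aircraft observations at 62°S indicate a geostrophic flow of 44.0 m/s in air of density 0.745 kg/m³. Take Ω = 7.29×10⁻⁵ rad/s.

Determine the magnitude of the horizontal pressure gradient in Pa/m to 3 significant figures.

4.22×10⁻³ Pa/m

Coriolis parameter at 62°S:
f = 2Ω sin φ = 2 × 7.29×10⁻⁵ × sin 62° = 1.29×10⁻⁴ s⁻¹
Geostrophic balance rearranged: |∂P/∂n| = f ρ V_g
|∂P/∂n| = 1.29×10⁻⁴ × 0.745 × 44.0 = 4.22×10⁻³ Pa/m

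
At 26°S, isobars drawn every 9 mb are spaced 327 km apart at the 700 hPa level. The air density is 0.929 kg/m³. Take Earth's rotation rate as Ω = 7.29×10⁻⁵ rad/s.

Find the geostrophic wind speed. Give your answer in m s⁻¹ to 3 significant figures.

Coriolis parameter at 26°S:
f = 2Ω sin φ = 2 × 7.29×10⁻⁵ × sin 26° = 6.39×10⁻⁵ s⁻¹
Pressure gradient: |∂P/∂n| = 900 Pa / 327000 m = 2.75×10⁻³ Pa/m
Geostrophic balance (pressure-gradient force = Coriolis force):
V_g = (1/(fρ)) |∂P/∂n| = 2.75×10⁻³ / (6.39×10⁻⁵ × 0.929) = 46.4 m/s

46.4 m s⁻¹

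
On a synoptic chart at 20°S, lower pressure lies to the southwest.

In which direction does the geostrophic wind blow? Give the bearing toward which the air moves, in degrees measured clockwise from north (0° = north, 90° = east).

135°

The pressure-gradient force points toward the southwest (bearing 225°).
Geostrophic balance: in the Southern Hemisphere the Coriolis force deflects motion to the left, so the geostrophic wind blows 90° to the left of the pressure-gradient force (low pressure on the right).
Rotating 225° by 90° counterclockwise gives 135° — the wind blows toward the southeast.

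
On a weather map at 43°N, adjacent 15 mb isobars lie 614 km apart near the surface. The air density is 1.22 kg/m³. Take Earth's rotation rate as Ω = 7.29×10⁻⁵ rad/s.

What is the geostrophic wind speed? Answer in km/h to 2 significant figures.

Coriolis parameter at 43°N:
f = 2Ω sin φ = 2 × 7.29×10⁻⁵ × sin 43° = 9.94×10⁻⁵ s⁻¹
Pressure gradient: |∂P/∂n| = 1500 Pa / 614000 m = 2.44×10⁻³ Pa/m
Geostrophic balance (pressure-gradient force = Coriolis force):
V_g = (1/(fρ)) |∂P/∂n| = 2.44×10⁻³ / (9.94×10⁻⁵ × 1.22) = 20.1 m/s
Converting: 20.1 m/s × 3.6 = 72 km/h

72 km/h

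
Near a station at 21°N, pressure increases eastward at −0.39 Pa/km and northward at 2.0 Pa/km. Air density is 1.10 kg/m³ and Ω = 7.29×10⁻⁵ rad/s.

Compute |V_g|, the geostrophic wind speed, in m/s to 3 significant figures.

35.5 m/s

Coriolis parameter at 21°N:
f = 2Ω sin φ = 2 × 7.29×10⁻⁵ × sin 21° = 5.23×10⁻⁵ s⁻¹
Component geostrophic relations (x east, y north):
u_g = −(1/(fρ)) ∂P/∂y,  v_g = (1/(fρ)) ∂P/∂x
u_g = −(2.0×10⁻³)/(5.23×10⁻⁵ × 1.10) = −34.8 m/s;  v_g = (−0.39×10⁻³)/(5.23×10⁻⁵ × 1.10) = −6.79 m/s
|V_g| = √(u_g² + v_g²) = 35.5 m/s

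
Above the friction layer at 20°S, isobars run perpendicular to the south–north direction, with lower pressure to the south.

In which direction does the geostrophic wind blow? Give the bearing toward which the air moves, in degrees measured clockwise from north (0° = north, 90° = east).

The pressure-gradient force points toward the south (bearing 180°).
Geostrophic balance: in the Southern Hemisphere the Coriolis force deflects motion to the left, so the geostrophic wind blows 90° to the left of the pressure-gradient force (low pressure on the right).
Rotating 180° by 90° counterclockwise gives 090° — the wind blows toward the east.

090°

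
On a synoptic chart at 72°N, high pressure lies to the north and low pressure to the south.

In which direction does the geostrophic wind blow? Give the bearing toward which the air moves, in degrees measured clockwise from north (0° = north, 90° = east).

270°

The pressure-gradient force points toward the south (bearing 180°).
Geostrophic balance: in the Northern Hemisphere the Coriolis force deflects motion to the right, so the geostrophic wind blows 90° to the right of the pressure-gradient force (low pressure on the left).
Rotating 180° by 90° clockwise gives 270° — the wind blows toward the west.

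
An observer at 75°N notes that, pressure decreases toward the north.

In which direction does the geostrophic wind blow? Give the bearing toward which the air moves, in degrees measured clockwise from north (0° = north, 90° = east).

090°

The pressure-gradient force points toward the north (bearing 000°).
Geostrophic balance: in the Northern Hemisphere the Coriolis force deflects motion to the right, so the geostrophic wind blows 90° to the right of the pressure-gradient force (low pressure on the left).
Rotating 000° by 90° clockwise gives 090° — the wind blows toward the east.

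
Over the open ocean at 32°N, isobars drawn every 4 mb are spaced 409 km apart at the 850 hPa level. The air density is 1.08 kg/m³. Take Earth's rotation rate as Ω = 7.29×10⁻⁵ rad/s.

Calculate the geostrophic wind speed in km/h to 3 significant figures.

Coriolis parameter at 32°N:
f = 2Ω sin φ = 2 × 7.29×10⁻⁵ × sin 32° = 7.73×10⁻⁵ s⁻¹
Pressure gradient: |∂P/∂n| = 400 Pa / 409000 m = 9.78×10⁻⁴ Pa/m
Geostrophic balance (pressure-gradient force = Coriolis force):
V_g = (1/(fρ)) |∂P/∂n| = 9.78×10⁻⁴ / (7.73×10⁻⁵ × 1.08) = 11.7 m/s
Converting: 11.7 m/s × 3.6 = 42.2 km/h

42.2 km/h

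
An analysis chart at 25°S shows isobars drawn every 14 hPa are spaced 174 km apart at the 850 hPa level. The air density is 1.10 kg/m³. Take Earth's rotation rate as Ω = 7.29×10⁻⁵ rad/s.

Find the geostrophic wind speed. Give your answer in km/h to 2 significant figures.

Coriolis parameter at 25°S:
f = 2Ω sin φ = 2 × 7.29×10⁻⁵ × sin 25° = 6.16×10⁻⁵ s⁻¹
Pressure gradient: |∂P/∂n| = 1400 Pa / 174000 m = 8.05×10⁻³ Pa/m
Geostrophic balance (pressure-gradient force = Coriolis force):
V_g = (1/(fρ)) |∂P/∂n| = 8.05×10⁻³ / (6.16×10⁻⁵ × 1.10) = 119 m/s
Converting: 119 m/s × 3.6 = 430 km/h

430 km/h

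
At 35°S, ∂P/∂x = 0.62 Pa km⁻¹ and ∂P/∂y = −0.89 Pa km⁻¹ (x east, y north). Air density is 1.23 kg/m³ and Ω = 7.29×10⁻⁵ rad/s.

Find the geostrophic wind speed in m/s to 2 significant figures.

Coriolis parameter at 35°S:
f = 2Ω sin φ = 2 × 7.29×10⁻⁵ × sin 35° = 8.36×10⁻⁵ s⁻¹
In the Southern Hemisphere f is negative: f = −8.36×10⁻⁵ s⁻¹.
Component geostrophic relations (x east, y north):
u_g = −(1/(fρ)) ∂P/∂y,  v_g = (1/(fρ)) ∂P/∂x
u_g = −(−0.89×10⁻³)/(−8.36×10⁻⁵ × 1.23) = −8.65 m/s;  v_g = (0.62×10⁻³)/(−8.36×10⁻⁵ × 1.23) = −6.03 m/s
|V_g| = √(u_g² + v_g²) = 10.5 m/s

11 m/s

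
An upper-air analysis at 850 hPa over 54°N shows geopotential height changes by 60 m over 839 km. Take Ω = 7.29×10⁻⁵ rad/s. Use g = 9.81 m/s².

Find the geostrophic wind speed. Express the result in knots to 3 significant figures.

11.6 knots

Coriolis parameter at 54°N:
f = 2Ω sin φ = 2 × 7.29×10⁻⁵ × sin 54° = 1.18×10⁻⁴ s⁻¹
Height gradient: |∂Z/∂n| = 60 m / 839000 m = 7.15×10⁻⁵
On a pressure surface, geostrophic balance gives V_g = (g/f)|∂Z/∂n|:
V_g = 9.81 × 7.15×10⁻⁵ / 1.18×10⁻⁴ = 5.95 m/s
Converting: 5.95 m/s × 1.944 = 11.6 knots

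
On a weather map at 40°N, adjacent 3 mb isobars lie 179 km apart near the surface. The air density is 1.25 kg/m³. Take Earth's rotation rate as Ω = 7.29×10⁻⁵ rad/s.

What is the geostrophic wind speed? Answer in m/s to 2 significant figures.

14 m/s

Coriolis parameter at 40°N:
f = 2Ω sin φ = 2 × 7.29×10⁻⁵ × sin 40° = 9.37×10⁻⁵ s⁻¹
Pressure gradient: |∂P/∂n| = 300 Pa / 179000 m = 1.68×10⁻³ Pa/m
Geostrophic balance (pressure-gradient force = Coriolis force):
V_g = (1/(fρ)) |∂P/∂n| = 1.68×10⁻³ / (9.37×10⁻⁵ × 1.25) = 14.3 m/s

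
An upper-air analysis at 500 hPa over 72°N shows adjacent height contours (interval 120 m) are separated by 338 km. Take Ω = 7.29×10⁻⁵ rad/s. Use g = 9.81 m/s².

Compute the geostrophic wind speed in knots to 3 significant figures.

48.8 knots

Coriolis parameter at 72°N:
f = 2Ω sin φ = 2 × 7.29×10⁻⁵ × sin 72° = 1.39×10⁻⁴ s⁻¹
Height gradient: |∂Z/∂n| = 120 m / 338000 m = 3.55×10⁻⁴
On a pressure surface, geostrophic balance gives V_g = (g/f)|∂Z/∂n|:
V_g = 9.81 × 3.55×10⁻⁴ / 1.39×10⁻⁴ = 25.1 m/s
Converting: 25.1 m/s × 1.944 = 48.8 knots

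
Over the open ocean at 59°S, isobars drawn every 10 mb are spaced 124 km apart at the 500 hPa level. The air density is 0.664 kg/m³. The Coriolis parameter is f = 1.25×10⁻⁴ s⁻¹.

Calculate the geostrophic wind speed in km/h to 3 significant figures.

350 km/h

Pressure gradient: |∂P/∂n| = 1000 Pa / 124000 m = 8.06×10⁻³ Pa/m
Geostrophic balance (pressure-gradient force = Coriolis force):
V_g = (1/(fρ)) |∂P/∂n| = 8.06×10⁻³ / (1.25×10⁻⁴ × 0.664) = 97.2 m/s
Converting: 97.2 m/s × 3.6 = 350 km/h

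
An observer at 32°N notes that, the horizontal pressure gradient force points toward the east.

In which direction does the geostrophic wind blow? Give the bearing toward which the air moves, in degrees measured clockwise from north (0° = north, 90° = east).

The pressure-gradient force points toward the east (bearing 090°).
Geostrophic balance: in the Northern Hemisphere the Coriolis force deflects motion to the right, so the geostrophic wind blows 90° to the right of the pressure-gradient force (low pressure on the left).
Rotating 090° by 90° clockwise gives 180° — the wind blows toward the south.

180°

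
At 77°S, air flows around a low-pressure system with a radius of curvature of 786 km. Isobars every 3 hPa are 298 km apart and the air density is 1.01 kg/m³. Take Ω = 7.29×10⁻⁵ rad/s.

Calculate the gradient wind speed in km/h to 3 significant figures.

Coriolis parameter at 77°S:
f = 2Ω sin φ = 2 × 7.29×10⁻⁵ × sin 77° = 1.42×10⁻⁴ s⁻¹
Pressure gradient: |∂P/∂n| = 300 Pa / 298000 m = 1.01×10⁻³ Pa/m
Geostrophic speed: V_g = |∂P/∂n|/(fρ) = 1.01×10⁻³/(1.42×10⁻⁴ × 1.01) = 7.02 m/s
Around a low, centrifugal force acts outward with Coriolis, so pressure-gradient force balances both:
(1/ρ)|∂P/∂n| = fV + V²/R  →  V² + fR·V − fR·V_g = 0
With fR = 1.42×10⁻⁴ × 786×10³ m = 112 m/s:
V = [−fR + √((fR)² + 4 fR V_g)]/2 = [−112 + √(112² + 4×112×7.02)]/2 = 6.62 m/s
Subgeostrophic (V < V_g = 7.02 m/s), as expected around a low.
Converting: 6.62 m/s × 3.6 = 23.8 km/h

23.8 km/h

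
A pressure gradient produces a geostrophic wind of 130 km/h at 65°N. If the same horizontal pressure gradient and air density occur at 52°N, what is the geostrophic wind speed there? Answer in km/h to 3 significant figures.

With the same pressure gradient and density, V_g ∝ 1/f ∝ 1/sin φ.
V₂ = V₁ · sin φ₁ / sin φ₂ = 130 × sin 65° / sin 52°
V₂ = 130 × 0.9063/0.7880 = 150 km/h

150 km/h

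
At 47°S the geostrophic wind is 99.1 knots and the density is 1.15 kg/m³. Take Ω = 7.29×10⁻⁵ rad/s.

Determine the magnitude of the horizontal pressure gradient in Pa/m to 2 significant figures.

Coriolis parameter at 47°S:
f = 2Ω sin φ = 2 × 7.29×10⁻⁵ × sin 47° = 1.07×10⁻⁴ s⁻¹
Wind speed in SI: 99.1 knots = 51.0 m/s
Geostrophic balance rearranged: |∂P/∂n| = f ρ V_g
|∂P/∂n| = 1.07×10⁻⁴ × 1.15 × 51.0 = 6.25×10⁻³ Pa/m

6.3×10⁻³ Pa/m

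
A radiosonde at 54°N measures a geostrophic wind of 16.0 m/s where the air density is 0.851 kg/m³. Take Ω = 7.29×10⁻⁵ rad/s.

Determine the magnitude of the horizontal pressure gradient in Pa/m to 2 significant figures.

Coriolis parameter at 54°N:
f = 2Ω sin φ = 2 × 7.29×10⁻⁵ × sin 54° = 1.18×10⁻⁴ s⁻¹
Geostrophic balance rearranged: |∂P/∂n| = f ρ V_g
|∂P/∂n| = 1.18×10⁻⁴ × 0.851 × 16.0 = 1.61×10⁻³ Pa/m

1.6×10⁻³ Pa/m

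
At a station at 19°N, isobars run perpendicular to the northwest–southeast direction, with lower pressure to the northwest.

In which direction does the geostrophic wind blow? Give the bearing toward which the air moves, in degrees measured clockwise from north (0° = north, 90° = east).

045°

The pressure-gradient force points toward the northwest (bearing 315°).
Geostrophic balance: in the Northern Hemisphere the Coriolis force deflects motion to the right, so the geostrophic wind blows 90° to the right of the pressure-gradient force (low pressure on the left).
Rotating 315° by 90° clockwise gives 045° — the wind blows toward the northeast.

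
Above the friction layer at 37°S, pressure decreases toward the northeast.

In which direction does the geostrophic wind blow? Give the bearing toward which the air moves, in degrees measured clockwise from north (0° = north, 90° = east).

315°

The pressure-gradient force points toward the northeast (bearing 045°).
Geostrophic balance: in the Southern Hemisphere the Coriolis force deflects motion to the left, so the geostrophic wind blows 90° to the left of the pressure-gradient force (low pressure on the right).
Rotating 045° by 90° counterclockwise gives 315° — the wind blows toward the northwest.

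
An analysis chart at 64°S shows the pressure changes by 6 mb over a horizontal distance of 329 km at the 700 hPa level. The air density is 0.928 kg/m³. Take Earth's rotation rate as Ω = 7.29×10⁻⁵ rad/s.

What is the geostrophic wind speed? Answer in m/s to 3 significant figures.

Coriolis parameter at 64°S:
f = 2Ω sin φ = 2 × 7.29×10⁻⁵ × sin 64° = 1.31×10⁻⁴ s⁻¹
Pressure gradient: |∂P/∂n| = 600 Pa / 329000 m = 1.82×10⁻³ Pa/m
Geostrophic balance (pressure-gradient force = Coriolis force):
V_g = (1/(fρ)) |∂P/∂n| = 1.82×10⁻³ / (1.31×10⁻⁴ × 0.928) = 15.0 m/s

15.0 m/s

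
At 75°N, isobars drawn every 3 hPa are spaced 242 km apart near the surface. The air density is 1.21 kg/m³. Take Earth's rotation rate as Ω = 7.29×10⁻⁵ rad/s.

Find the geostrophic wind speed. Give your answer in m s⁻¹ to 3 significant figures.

Coriolis parameter at 75°N:
f = 2Ω sin φ = 2 × 7.29×10⁻⁵ × sin 75° = 1.41×10⁻⁴ s⁻¹
Pressure gradient: |∂P/∂n| = 300 Pa / 242000 m = 1.24×10⁻³ Pa/m
Geostrophic balance (pressure-gradient force = Coriolis force):
V_g = (1/(fρ)) |∂P/∂n| = 1.24×10⁻³ / (1.41×10⁻⁴ × 1.21) = 7.27 m/s

7.27 m s⁻¹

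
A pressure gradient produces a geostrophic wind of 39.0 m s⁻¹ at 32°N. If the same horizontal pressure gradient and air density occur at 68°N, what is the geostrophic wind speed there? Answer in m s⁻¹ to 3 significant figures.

With the same pressure gradient and density, V_g ∝ 1/f ∝ 1/sin φ.
V₂ = V₁ · sin φ₁ / sin φ₂ = 39.0 × sin 32° / sin 68°
V₂ = 39.0 × 0.5299/0.9272 = 22.3 m s⁻¹

22.3 m s⁻¹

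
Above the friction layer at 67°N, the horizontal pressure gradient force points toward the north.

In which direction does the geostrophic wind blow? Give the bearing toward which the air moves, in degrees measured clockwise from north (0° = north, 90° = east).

The pressure-gradient force points toward the north (bearing 000°).
Geostrophic balance: in the Northern Hemisphere the Coriolis force deflects motion to the right, so the geostrophic wind blows 90° to the right of the pressure-gradient force (low pressure on the left).
Rotating 000° by 90° clockwise gives 090° — the wind blows toward the east.

090°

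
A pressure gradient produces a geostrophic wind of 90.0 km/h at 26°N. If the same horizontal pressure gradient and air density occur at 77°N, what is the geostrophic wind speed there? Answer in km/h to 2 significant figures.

With the same pressure gradient and density, V_g ∝ 1/f ∝ 1/sin φ.
V₂ = V₁ · sin φ₁ / sin φ₂ = 90.0 × sin 26° / sin 77°
V₂ = 90.0 × 0.4384/0.9744 = 40 km/h

40 km/h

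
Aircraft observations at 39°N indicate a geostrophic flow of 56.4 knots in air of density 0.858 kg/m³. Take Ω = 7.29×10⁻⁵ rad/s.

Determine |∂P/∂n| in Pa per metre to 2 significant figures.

2.3×10⁻³ Pa/m

Coriolis parameter at 39°N:
f = 2Ω sin φ = 2 × 7.29×10⁻⁵ × sin 39° = 9.18×10⁻⁵ s⁻¹
Wind speed in SI: 56.4 knots = 29.0 m/s
Geostrophic balance rearranged: |∂P/∂n| = f ρ V_g
|∂P/∂n| = 9.18×10⁻⁵ × 0.858 × 29.0 = 2.28×10⁻³ Pa/m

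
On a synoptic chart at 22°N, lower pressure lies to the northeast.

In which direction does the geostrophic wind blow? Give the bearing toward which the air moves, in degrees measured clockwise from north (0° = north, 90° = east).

135°

The pressure-gradient force points toward the northeast (bearing 045°).
Geostrophic balance: in the Northern Hemisphere the Coriolis force deflects motion to the right, so the geostrophic wind blows 90° to the right of the pressure-gradient force (low pressure on the left).
Rotating 045° by 90° clockwise gives 135° — the wind blows toward the southeast.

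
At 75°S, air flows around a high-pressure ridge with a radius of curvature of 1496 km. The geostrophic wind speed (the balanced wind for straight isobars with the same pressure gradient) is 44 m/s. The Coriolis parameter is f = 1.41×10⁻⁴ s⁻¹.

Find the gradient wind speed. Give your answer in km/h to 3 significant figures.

225 km/h

Around a high, pressure-gradient force acts outward with centrifugal, so Coriolis balances both:
fV = (1/ρ)|∂P/∂n| + V²/R  →  V² − fR·V + fR·V_g = 0
With fR = 1.41×10⁻⁴ × 1496×10³ m = 211 m/s:
V = [fR − √((fR)² − 4 fR V_g)]/2 = [211 − √(211² − 4×211×44)]/2 = 62.5 m/s
Supergeostrophic (V > V_g = 44 m/s), as expected around a high.
Converting: 62.5 m/s × 3.6 = 225 km/h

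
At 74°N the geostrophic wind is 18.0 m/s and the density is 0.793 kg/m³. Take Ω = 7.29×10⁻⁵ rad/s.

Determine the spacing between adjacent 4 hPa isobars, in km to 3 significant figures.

Coriolis parameter at 74°N:
f = 2Ω sin φ = 2 × 7.29×10⁻⁵ × sin 74° = 1.40×10⁻⁴ s⁻¹
Geostrophic balance rearranged: |∂P/∂n| = f ρ V_g
|∂P/∂n| = 1.40×10⁻⁴ × 0.793 × 18.0 = 2.00×10⁻³ Pa/m
Isobar spacing: Δn = ΔP/|∂P/∂n| = 400 Pa / 2.00×10⁻³ Pa/m = 199947 m ≈ 200 km

200 km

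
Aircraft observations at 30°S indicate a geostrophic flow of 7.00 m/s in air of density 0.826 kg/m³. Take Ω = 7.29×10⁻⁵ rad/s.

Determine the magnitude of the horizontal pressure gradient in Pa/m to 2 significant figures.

Coriolis parameter at 30°S:
f = 2Ω sin φ = 2 × 7.29×10⁻⁵ × sin 30° = 7.29×10⁻⁵ s⁻¹
Geostrophic balance rearranged: |∂P/∂n| = f ρ V_g
|∂P/∂n| = 7.29×10⁻⁵ × 0.826 × 7.00 = 4.22×10⁻⁴ Pa/m

4.2×10⁻⁴ Pa/m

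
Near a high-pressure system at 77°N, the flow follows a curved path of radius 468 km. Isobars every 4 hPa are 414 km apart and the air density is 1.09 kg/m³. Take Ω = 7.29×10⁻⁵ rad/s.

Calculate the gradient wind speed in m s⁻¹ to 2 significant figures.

Coriolis parameter at 77°N:
f = 2Ω sin φ = 2 × 7.29×10⁻⁵ × sin 77° = 1.42×10⁻⁴ s⁻¹
Pressure gradient: |∂P/∂n| = 400 Pa / 414000 m = 9.66×10⁻⁴ Pa/m
Geostrophic speed: V_g = |∂P/∂n|/(fρ) = 9.66×10⁻⁴/(1.42×10⁻⁴ × 1.09) = 6.24 m/s
Around a high, pressure-gradient force acts outward with centrifugal, so Coriolis balances both:
fV = (1/ρ)|∂P/∂n| + V²/R  →  V² − fR·V + fR·V_g = 0
With fR = 1.42×10⁻⁴ × 468×10³ m = 66.5 m/s:
V = [fR − √((fR)² − 4 fR V_g)]/2 = [66.5 − √(66.5² − 4×66.5×6.24)]/2 = 6.97 m/s
Supergeostrophic (V > V_g = 6.24 m/s), as expected around a high.

7.0 m s⁻¹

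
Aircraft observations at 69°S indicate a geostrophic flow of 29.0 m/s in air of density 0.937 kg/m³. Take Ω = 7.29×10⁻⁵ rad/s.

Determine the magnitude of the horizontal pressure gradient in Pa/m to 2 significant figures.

3.7×10⁻³ Pa/m

Coriolis parameter at 69°S:
f = 2Ω sin φ = 2 × 7.29×10⁻⁵ × sin 69° = 1.36×10⁻⁴ s⁻¹
Geostrophic balance rearranged: |∂P/∂n| = f ρ V_g
|∂P/∂n| = 1.36×10⁻⁴ × 0.937 × 29.0 = 3.70×10⁻³ Pa/m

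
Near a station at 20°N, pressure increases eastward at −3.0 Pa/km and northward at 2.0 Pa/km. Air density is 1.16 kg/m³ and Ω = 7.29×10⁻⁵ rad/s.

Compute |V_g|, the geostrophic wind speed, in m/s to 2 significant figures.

Coriolis parameter at 20°N:
f = 2Ω sin φ = 2 × 7.29×10⁻⁵ × sin 20° = 4.99×10⁻⁵ s⁻¹
Component geostrophic relations (x east, y north):
u_g = −(1/(fρ)) ∂P/∂y,  v_g = (1/(fρ)) ∂P/∂x
u_g = −(2.0×10⁻³)/(4.99×10⁻⁵ × 1.16) = −34.6 m/s;  v_g = (−3.0×10⁻³)/(4.99×10⁻⁵ × 1.16) = −51.9 m/s
|V_g| = √(u_g² + v_g²) = 62.3 m/s

62 m/s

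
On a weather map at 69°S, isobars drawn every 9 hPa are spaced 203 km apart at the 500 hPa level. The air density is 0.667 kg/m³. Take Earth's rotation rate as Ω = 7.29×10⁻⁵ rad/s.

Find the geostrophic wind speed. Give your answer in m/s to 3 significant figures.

48.8 m/s

Coriolis parameter at 69°S:
f = 2Ω sin φ = 2 × 7.29×10⁻⁵ × sin 69° = 1.36×10⁻⁴ s⁻¹
Pressure gradient: |∂P/∂n| = 900 Pa / 203000 m = 4.43×10⁻³ Pa/m
Geostrophic balance (pressure-gradient force = Coriolis force):
V_g = (1/(fρ)) |∂P/∂n| = 4.43×10⁻³ / (1.36×10⁻⁴ × 0.667) = 48.8 m/s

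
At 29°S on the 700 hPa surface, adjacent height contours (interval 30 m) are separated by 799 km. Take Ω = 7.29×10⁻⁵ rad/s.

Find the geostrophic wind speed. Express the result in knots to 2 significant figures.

10 knots

Coriolis parameter at 29°S:
f = 2Ω sin φ = 2 × 7.29×10⁻⁵ × sin 29° = 7.07×10⁻⁵ s⁻¹
Height gradient: |∂Z/∂n| = 30 m / 799000 m = 3.75×10⁻⁵
On a pressure surface, geostrophic balance gives V_g = (g/f)|∂Z/∂n|:
V_g = 9.81 × 3.75×10⁻⁵ / 7.07×10⁻⁵ = 5.21 m/s
Converting: 5.21 m/s × 1.944 = 10 knots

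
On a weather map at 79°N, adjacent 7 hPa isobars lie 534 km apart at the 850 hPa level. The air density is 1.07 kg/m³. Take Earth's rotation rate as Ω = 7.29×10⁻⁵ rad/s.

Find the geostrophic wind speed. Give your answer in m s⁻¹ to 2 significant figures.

Coriolis parameter at 79°N:
f = 2Ω sin φ = 2 × 7.29×10⁻⁵ × sin 79° = 1.43×10⁻⁴ s⁻¹
Pressure gradient: |∂P/∂n| = 700 Pa / 534000 m = 1.31×10⁻³ Pa/m
Geostrophic balance (pressure-gradient force = Coriolis force):
V_g = (1/(fρ)) |∂P/∂n| = 1.31×10⁻³ / (1.43×10⁻⁴ × 1.07) = 8.56 m/s

8.6 m s⁻¹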